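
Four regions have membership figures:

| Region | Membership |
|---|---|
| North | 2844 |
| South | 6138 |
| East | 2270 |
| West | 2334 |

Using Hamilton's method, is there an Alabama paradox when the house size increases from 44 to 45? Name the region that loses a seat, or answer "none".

none

At 44 seats: North 9, South 20, East 7, West 8.
At 45 seats: North 9, South 20, East 8, West 8.
No region's allocation decreased.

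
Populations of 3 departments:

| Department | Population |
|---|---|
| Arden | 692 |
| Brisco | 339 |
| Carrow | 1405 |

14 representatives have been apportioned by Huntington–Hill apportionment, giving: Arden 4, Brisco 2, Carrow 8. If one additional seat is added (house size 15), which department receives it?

Carrow

Priority for the next seat is population ÷ (√(s·(s+1))).
Priorities: Arden 154.736, Brisco 138.396, Carrow 165.581.
Highest priority: Carrow.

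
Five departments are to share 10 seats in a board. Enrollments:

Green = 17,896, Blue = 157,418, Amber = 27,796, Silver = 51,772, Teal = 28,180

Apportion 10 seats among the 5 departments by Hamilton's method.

Total 283062; standard divisor 283062/10 ≈ 28306.2.
Standard quotas: Green 0.6322, Blue 5.5613, Amber 0.9820, Silver 1.8290, Teal 0.9955.
Lower quotas: Green 0, Blue 5, Amber 0, Silver 1, Teal 0 (sum 6, leaving 4 seats).
Remainders in descending order: Teal 0.9955, Amber 0.9820, Silver 0.8290, Green 0.6322, Blue 0.5613.
The surplus seats go to Teal, Amber, Silver, Green.

Green=1, Blue=5, Amber=1, Silver=2, Teal=1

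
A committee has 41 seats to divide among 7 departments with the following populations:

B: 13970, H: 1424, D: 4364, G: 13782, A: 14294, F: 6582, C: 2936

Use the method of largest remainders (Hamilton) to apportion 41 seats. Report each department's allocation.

B: 10, H: 1, D: 3, G: 10, A: 10, F: 5, C: 2

Standard divisor: 57352 ÷ 41 ≈ 1398.829.
Standard quotas: B 9.9869, H 1.0180, D 3.1198, G 9.8525, A 10.2185, F 4.7054, C 2.0989.
Lower quotas: B 9, H 1, D 3, G 9, A 10, F 4, C 2 (sum 38, leaving 3 seats).
Remainders in descending order: B 0.9869, G 0.8525, F 0.7054, A 0.2185, D 0.1198, C 0.0989, H 0.0180.
Largest remainders: B, G, F receive the extra seats.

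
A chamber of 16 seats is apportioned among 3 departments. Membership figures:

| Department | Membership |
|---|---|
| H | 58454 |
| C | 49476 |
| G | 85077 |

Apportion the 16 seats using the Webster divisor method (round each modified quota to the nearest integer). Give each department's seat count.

Standard divisor 193007/16 ≈ 12062.938; standard quotas: H 4.846, C 4.101, G 7.053.
Rounding to the nearest integer gives H 5, C 4, G 7 — total 16, matching the house size, so no adjustment is needed.

H 5, C 4, G 7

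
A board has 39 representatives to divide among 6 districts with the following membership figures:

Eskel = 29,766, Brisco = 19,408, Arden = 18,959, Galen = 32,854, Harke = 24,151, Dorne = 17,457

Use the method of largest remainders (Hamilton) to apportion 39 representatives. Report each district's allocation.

The standard divisor is 142595/39 ≈ 3656.282.
Standard quotas: Eskel 8.1411, Brisco 5.3081, Arden 5.1853, Galen 8.9856, Harke 6.6053, Dorne 4.7745.
Lower quotas: Eskel 8, Brisco 5, Arden 5, Galen 8, Harke 6, Dorne 4 (sum 36, leaving 3 seats).
Remainders in descending order: Galen 0.9856, Dorne 0.7745, Harke 0.6053, Brisco 0.3081, Arden 0.1853, Eskel 0.1411.
Largest remainders: Galen, Dorne, Harke receive the extra seats.

Eskel 8; Brisco 5; Arden 5; Galen 9; Harke 7; Dorne 5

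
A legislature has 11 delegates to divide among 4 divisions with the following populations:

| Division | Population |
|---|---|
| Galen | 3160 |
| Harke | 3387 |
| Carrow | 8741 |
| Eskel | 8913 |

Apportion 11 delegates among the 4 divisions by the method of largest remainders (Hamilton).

The standard divisor is 24201/11 ≈ 2200.091.
Standard quotas: Galen 1.4363, Harke 1.5395, Carrow 3.9730, Eskel 4.0512.
Lower quotas: Galen 1, Harke 1, Carrow 3, Eskel 4 (sum 9, leaving 2 seats).
Remainders in descending order: Carrow 0.9730, Harke 0.5395, Galen 0.4363, Eskel 0.0512.
Largest remainders: Carrow, Harke receive the extra seats.

Galen: 1, Harke: 2, Carrow: 4, Eskel: 4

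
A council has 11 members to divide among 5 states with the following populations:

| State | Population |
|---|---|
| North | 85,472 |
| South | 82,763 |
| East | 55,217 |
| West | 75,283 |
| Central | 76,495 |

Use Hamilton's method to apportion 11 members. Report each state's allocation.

North 3, South 2, East 2, West 2, Central 2

The standard divisor is 375230/11 ≈ 34111.818.
Standard quotas: North 2.5056, South 2.4262, East 1.6187, West 2.2069, Central 2.2425.
Lower quotas: North 2, South 2, East 1, West 2, Central 2 (sum 9, leaving 2 seats).
Remainders in descending order: East 0.6187, North 0.5056, South 0.4262, Central 0.2425, West 0.2069.
The surplus seats go to East, North.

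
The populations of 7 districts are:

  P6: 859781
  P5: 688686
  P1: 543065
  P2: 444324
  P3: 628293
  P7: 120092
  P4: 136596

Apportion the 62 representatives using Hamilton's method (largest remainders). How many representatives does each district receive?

Total 3420837; standard divisor 3420837/62 ≈ 55174.79.
Standard quotas: P6 15.5829, P5 12.4819, P1 9.8426, P2 8.0530, P3 11.3873, P7 2.1766, P4 2.4757.
Lower quotas: P6 15, P5 12, P1 9, P2 8, P3 11, P7 2, P4 2 (sum 59, leaving 3 seats).
Remainders in descending order: P1 0.8426, P6 0.5829, P5 0.4819, P4 0.4757, P3 0.3873, P7 0.1766, P2 0.0530.
The surplus seats go to P1, P6, P5.

P6=16, P5=13, P1=10, P2=8, P3=11, P7=2, P4=2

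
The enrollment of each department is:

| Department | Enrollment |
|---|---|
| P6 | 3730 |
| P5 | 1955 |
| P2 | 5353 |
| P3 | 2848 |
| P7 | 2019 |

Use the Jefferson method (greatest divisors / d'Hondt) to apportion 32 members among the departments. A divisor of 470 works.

With modified divisor 470: modified quotas P6 7.936, P5 4.160, P2 11.389, P3 6.060, P7 4.296.
Rounding down: P6 7, P5 4, P2 11, P3 6, P7 4 (total 32).

P6=7; P5=4; P2=11; P3=6; P7=4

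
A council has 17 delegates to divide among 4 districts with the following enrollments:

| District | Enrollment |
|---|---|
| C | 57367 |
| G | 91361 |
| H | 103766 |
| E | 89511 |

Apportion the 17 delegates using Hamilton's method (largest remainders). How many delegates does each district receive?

Total 342005; standard divisor 342005/17 ≈ 20117.941.
Standard quotas: C 2.8515, G 4.5413, H 5.1579, E 4.4493.
Lower quotas: C 2, G 4, H 5, E 4 (sum 15, leaving 2 seats).
Remainders in descending order: C 0.8515, G 0.5413, E 0.4493, H 0.1579.
Largest remainders: C, G receive the extra seats.

C: 3, G: 5, H: 5, E: 4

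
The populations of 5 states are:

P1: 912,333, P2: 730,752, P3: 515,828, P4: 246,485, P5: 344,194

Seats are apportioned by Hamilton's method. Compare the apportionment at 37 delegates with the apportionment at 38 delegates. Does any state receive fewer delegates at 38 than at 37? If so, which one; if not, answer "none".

none

At 37 seats: P1 12, P2 10, P3 7, P4 3, P5 5.
At 38 seats: P1 13, P2 10, P3 7, P4 3, P5 5.
No state's allocation decreased.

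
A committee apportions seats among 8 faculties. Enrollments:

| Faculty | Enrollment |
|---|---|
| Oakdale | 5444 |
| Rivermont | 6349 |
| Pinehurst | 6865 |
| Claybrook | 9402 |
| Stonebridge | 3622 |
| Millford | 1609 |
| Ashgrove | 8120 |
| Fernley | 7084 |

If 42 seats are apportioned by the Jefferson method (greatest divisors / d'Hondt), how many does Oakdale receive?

5

Standard divisor 48495/42 ≈ 1154.643; standard quotas: Oakdale 4.715, Rivermont 5.499, Pinehurst 5.946, Claybrook 8.143, Stonebridge 3.137, Millford 1.394, Ashgrove 7.032, Fernley 6.135.
Rounding down gives 4, 5, 5, 8, 3, 1, 7, 6 = 39 seats, so the divisor must be adjusted.
With modified divisor 1050: modified quotas Oakdale 5.185, Rivermont 6.047, Pinehurst 6.538, Claybrook 8.954, Stonebridge 3.450, Millford 1.532, Ashgrove 7.733, Fernley 6.747.
Rounding down: Oakdale 5, Rivermont 6, Pinehurst 6, Claybrook 8, Stonebridge 3, Millford 1, Ashgrove 7, Fernley 6 (total 42).
Oakdale receives 5.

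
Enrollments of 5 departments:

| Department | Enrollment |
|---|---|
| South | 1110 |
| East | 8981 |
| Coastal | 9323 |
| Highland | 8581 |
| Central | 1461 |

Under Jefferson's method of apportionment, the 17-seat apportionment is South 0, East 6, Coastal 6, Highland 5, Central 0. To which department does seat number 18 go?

Priority for the next seat is population ÷ (current seats + 1).
Priorities: South 1110.000, East 1283.000, Coastal 1331.857, Highland 1430.167, Central 1461.000.
Highest priority: Central.

Central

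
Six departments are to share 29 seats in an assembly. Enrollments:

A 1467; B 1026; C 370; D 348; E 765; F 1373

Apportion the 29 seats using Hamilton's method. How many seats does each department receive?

Total 5349; standard divisor 5349/29 ≈ 184.448.
Standard quotas: A 7.953, B 5.563, C 2.006, D 1.887, E 4.148, F 7.444.
Lower quotas: A 7, B 5, C 2, D 1, E 4, F 7 (sum 26, leaving 3 seats).
Remainders in descending order: A 0.953, D 0.887, B 0.563, F 0.444, E 0.148, C 0.006.
Largest remainders: A, D, B receive the extra seats.

A 8, B 6, C 2, D 2, E 4, F 7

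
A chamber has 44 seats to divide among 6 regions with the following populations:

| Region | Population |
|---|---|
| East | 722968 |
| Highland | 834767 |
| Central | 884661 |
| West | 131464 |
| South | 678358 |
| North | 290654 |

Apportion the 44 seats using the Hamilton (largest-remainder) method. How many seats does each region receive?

East: 9, Highland: 10, Central: 11, West: 2, South: 8, North: 4

The standard divisor is 3542872/44 ≈ 80519.818.
Standard quotas: East 8.9788, Highland 10.3672, Central 10.9869, West 1.6327, South 8.4247, North 3.6097.
Lower quotas: East 8, Highland 10, Central 10, West 1, South 8, North 3 (sum 40, leaving 4 seats).
Remainders in descending order: Central 0.9869, East 0.9788, West 0.6327, North 0.6097, South 0.4247, Highland 0.3672.
The surplus seats go to Central, East, West, North.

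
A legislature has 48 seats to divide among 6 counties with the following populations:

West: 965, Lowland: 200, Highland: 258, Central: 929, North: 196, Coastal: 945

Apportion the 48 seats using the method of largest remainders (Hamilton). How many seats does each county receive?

West 13; Lowland 3; Highland 3; Central 13; North 3; Coastal 13

Total 3493; standard divisor 3493/48 ≈ 72.771.
Standard quotas: West 13.261, Lowland 2.748, Highland 3.545, Central 12.766, North 2.693, Coastal 12.986.
Lower quotas: West 13, Lowland 2, Highland 3, Central 12, North 2, Coastal 12 (sum 44, leaving 4 seats).
Remainders in descending order: Coastal 0.986, Central 0.766, Lowland 0.748, North 0.693, Highland 0.545, West 0.261.
The surplus seats go to Coastal, Central, Lowland, North.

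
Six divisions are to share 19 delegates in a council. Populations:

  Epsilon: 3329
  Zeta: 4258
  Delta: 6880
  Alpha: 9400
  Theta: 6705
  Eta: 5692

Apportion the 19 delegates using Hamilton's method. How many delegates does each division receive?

Epsilon=2; Zeta=2; Delta=4; Alpha=5; Theta=3; Eta=3

Standard divisor: 36264 ÷ 19 ≈ 1908.632.
Standard quotas: Epsilon 1.7442, Zeta 2.2309, Delta 3.6047, Alpha 4.9250, Theta 3.5130, Eta 2.9822.
Lower quotas: Epsilon 1, Zeta 2, Delta 3, Alpha 4, Theta 3, Eta 2 (sum 15, leaving 4 seats).
Remainders in descending order: Eta 0.9822, Alpha 0.9250, Epsilon 0.7442, Delta 0.6047, Theta 0.5130, Zeta 0.2309.
The surplus seats go to Eta, Alpha, Epsilon, Delta.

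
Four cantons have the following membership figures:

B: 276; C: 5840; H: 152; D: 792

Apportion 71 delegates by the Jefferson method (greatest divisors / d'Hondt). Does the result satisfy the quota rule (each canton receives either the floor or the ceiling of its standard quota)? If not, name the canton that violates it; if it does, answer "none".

C

Standard quotas: B 2.776, C 58.731, H 1.529, D 7.965.
Jefferson allocation: B 2, C 60, H 1, D 8.
C has quota 58.731 (lower 58, upper 59) but receives 60 — outside the quota interval.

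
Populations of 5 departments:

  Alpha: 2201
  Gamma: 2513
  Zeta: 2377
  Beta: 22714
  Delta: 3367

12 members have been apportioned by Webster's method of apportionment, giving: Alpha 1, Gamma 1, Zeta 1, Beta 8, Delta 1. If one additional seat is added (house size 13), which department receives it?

Beta

Priority for the next seat is population ÷ (current seats + 0.5).
Priorities: Alpha 1467.333, Gamma 1675.333, Zeta 1584.667, Beta 2672.235, Delta 2244.667.
Highest priority: Beta.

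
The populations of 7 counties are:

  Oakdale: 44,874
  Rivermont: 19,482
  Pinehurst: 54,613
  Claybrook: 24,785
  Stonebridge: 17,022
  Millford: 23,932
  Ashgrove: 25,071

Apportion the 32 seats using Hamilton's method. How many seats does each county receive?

Oakdale 7, Rivermont 3, Pinehurst 8, Claybrook 4, Stonebridge 2, Millford 4, Ashgrove 4

Total 209779; standard divisor 209779/32 ≈ 6555.594.
Standard quotas: Oakdale 6.8451, Rivermont 2.9718, Pinehurst 8.3307, Claybrook 3.7807, Stonebridge 2.5966, Millford 3.6506, Ashgrove 3.8244.
Lower quotas: Oakdale 6, Rivermont 2, Pinehurst 8, Claybrook 3, Stonebridge 2, Millford 3, Ashgrove 3 (sum 27, leaving 5 seats).
Remainders in descending order: Rivermont 0.9718, Oakdale 0.8451, Ashgrove 0.8244, Claybrook 0.7807, Millford 0.6506, Stonebridge 0.5966, Pinehurst 0.3307.
Largest remainders: Rivermont, Oakdale, Ashgrove, Claybrook, Millford receive the extra seats.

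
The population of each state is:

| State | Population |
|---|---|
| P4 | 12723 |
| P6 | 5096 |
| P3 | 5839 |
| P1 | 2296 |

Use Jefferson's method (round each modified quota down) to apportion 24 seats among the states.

P4: 12, P6: 5, P3: 5, P1: 2

Standard divisor 25954/24 ≈ 1081.417; standard quotas: P4 11.765, P6 4.712, P3 5.399, P1 2.123.
Rounding down gives 11, 4, 5, 2 = 22 seats, so the divisor must be adjusted.
With modified divisor 1000: modified quotas P4 12.723, P6 5.096, P3 5.839, P1 2.296.
Rounding down: P4 12, P6 5, P3 5, P1 2 (total 24).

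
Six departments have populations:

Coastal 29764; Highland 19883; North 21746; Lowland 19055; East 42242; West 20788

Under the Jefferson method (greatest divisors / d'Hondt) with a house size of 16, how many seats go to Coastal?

Standard divisor 153478/16 ≈ 9592.375; standard quotas: Coastal 3.103, Highland 2.073, North 2.267, Lowland 1.986, East 4.404, West 2.167.
Rounding down gives 3, 2, 2, 1, 4, 2 = 14 seats, so the divisor must be adjusted.
With modified divisor 7900: modified quotas Coastal 3.768, Highland 2.517, North 2.753, Lowland 2.412, East 5.347, West 2.631.
Rounding down: Coastal 3, Highland 2, North 2, Lowland 2, East 5, West 2 (total 16).
Coastal receives 3.

3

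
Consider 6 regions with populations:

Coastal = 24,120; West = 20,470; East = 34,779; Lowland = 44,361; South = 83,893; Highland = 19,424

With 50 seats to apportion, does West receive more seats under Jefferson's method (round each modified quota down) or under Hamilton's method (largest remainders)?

Hamilton

Jefferson: Coastal 5, West 4, East 8, Lowland 10, South 19, Highland 4.
Hamilton: Coastal 5, West 5, East 8, Lowland 10, South 18, Highland 4.
West gets 4 under Jefferson and 5 under Hamilton.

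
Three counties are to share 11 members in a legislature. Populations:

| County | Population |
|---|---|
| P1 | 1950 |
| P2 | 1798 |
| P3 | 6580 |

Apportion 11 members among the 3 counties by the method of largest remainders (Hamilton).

P1: 2, P2: 2, P3: 7

Standard divisor: 10328 ÷ 11 ≈ 938.909.
Standard quotas: P1 2.0769, P2 1.9150, P3 7.0081.
Lower quotas: P1 2, P2 1, P3 7 (sum 10, leaving 1 seat).
Remainders in descending order: P2 0.9150, P1 0.0769, P3 0.0081.
Largest remainder: P2 receives the extra seat.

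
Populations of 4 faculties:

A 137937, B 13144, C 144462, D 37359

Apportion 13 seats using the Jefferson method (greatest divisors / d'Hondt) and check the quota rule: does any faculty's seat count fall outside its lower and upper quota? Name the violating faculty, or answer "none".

none

Standard quotas: A 5.387, B 0.513, C 5.641, D 1.459.
Jefferson allocation: A 6, B 0, C 6, D 1.
Every allocation lies between the lower and upper quota.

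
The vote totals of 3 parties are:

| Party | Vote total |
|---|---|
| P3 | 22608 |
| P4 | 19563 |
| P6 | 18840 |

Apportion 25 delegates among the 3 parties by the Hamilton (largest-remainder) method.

P3=9, P4=8, P6=8

Total 61011; standard divisor 61011/25 ≈ 2440.44.
Standard quotas: P3 9.2639, P4 8.0162, P6 7.7199.
Lower quotas: P3 9, P4 8, P6 7 (sum 24, leaving 1 seat).
Remainders in descending order: P6 0.7199, P3 0.2639, P4 0.0162.
Largest remainder: P6 receives the extra seat.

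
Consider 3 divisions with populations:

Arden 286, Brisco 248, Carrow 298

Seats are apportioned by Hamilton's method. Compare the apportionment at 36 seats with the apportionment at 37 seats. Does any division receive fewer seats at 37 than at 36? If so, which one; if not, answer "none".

At 36 seats: Arden 12, Brisco 11, Carrow 13.
At 37 seats: Arden 13, Brisco 11, Carrow 13.
No division's allocation decreased.

none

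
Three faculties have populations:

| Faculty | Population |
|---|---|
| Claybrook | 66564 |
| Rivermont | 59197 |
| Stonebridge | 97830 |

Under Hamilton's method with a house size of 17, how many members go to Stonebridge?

Total 223591; standard divisor 223591/17 ≈ 13152.412.
Standard quotas: Claybrook 5.0610, Rivermont 4.5008, Stonebridge 7.4382.
Lower quotas: Claybrook 5, Rivermont 4, Stonebridge 7 (sum 16, leaving 1 seat).
Remainders in descending order: Rivermont 0.5008, Stonebridge 0.4382, Claybrook 0.0610.
Largest remainder: Rivermont receives the extra seat.
Stonebridge receives 7.

7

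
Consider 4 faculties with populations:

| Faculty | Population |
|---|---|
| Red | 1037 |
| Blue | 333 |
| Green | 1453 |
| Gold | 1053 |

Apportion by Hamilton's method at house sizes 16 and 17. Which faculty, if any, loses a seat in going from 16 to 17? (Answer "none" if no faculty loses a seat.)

Blue

At 16 seats: Red 4, Blue 2, Green 6, Gold 4.
At 17 seats: Red 5, Blue 1, Green 6, Gold 5.
Blue drops from 2 to 1.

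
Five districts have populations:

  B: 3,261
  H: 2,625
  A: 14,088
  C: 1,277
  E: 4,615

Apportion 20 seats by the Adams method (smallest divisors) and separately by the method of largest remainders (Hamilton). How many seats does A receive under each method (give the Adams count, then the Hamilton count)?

Adams: B 3, H 2, A 10, C 1, E 4.
Hamilton: B 2, H 2, A 11, C 1, E 4.
A gets 10 under Adams and 11 under Hamilton.

10 and 11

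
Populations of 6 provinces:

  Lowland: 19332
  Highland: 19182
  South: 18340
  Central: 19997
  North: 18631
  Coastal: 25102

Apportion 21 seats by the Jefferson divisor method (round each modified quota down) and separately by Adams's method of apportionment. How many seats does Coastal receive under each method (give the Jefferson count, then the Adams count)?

Jefferson: Lowland 3, Highland 3, South 3, Central 4, North 3, Coastal 5.
Adams: Lowland 4, Highland 3, South 3, Central 4, North 3, Coastal 4.
Coastal gets 5 under Jefferson and 4 under Adams.

5 and 4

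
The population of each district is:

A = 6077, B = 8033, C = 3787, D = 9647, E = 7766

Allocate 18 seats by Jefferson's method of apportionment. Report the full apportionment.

Standard divisor 35310/18 ≈ 1961.667; standard quotas: A 3.098, B 4.095, C 1.931, D 4.918, E 3.959.
Rounding down gives 3, 4, 1, 4, 3 = 15 seats, so the divisor must be adjusted.
With modified divisor 1800: modified quotas A 3.376, B 4.463, C 2.104, D 5.359, E 4.314.
Rounding down: A 3, B 4, C 2, D 5, E 4 (total 18).

A: 3, B: 4, C: 2, D: 5, E: 4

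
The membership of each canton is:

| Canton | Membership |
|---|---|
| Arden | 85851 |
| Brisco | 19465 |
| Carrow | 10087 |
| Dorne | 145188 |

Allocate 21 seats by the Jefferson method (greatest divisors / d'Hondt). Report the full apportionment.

Standard divisor 260591/21 ≈ 12409.095; standard quotas: Arden 6.918, Brisco 1.569, Carrow 0.813, Dorne 11.700.
Rounding down gives 6, 1, 0, 11 = 18 seats, so the divisor must be adjusted.
With modified divisor 10900: modified quotas Arden 7.876, Brisco 1.786, Carrow 0.925, Dorne 13.320.
Rounding down: Arden 7, Brisco 1, Carrow 0, Dorne 13 (total 21).

Arden=7, Brisco=1, Carrow=0, Dorne=13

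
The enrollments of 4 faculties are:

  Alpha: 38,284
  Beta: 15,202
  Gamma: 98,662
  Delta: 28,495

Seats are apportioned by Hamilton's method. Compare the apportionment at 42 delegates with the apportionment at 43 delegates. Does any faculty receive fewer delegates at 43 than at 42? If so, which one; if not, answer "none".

none

At 42 seats: Alpha 9, Beta 3, Gamma 23, Delta 7.
At 43 seats: Alpha 9, Beta 4, Gamma 23, Delta 7.
No faculty's allocation decreased.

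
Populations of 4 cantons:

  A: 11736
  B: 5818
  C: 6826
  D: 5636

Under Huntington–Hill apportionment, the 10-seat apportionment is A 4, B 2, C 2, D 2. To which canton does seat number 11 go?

C

Priority for the next seat is population ÷ (√(s·(s+1))).
Priorities: A 2624.249, B 2375.189, C 2786.703, D 2300.887.
Highest priority: C.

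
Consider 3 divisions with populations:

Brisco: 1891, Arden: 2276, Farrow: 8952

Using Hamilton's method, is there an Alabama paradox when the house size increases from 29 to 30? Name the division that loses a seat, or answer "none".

none

At 29 seats: Brisco 4, Arden 5, Farrow 20.
At 30 seats: Brisco 4, Arden 5, Farrow 21.
No division's allocation decreased.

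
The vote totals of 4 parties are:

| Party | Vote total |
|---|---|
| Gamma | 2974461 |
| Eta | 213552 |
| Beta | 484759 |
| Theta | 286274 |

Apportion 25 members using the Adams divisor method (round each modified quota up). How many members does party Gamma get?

18

Standard divisor 3959046/25 ≈ 158361.84; standard quotas: Gamma 18.783, Eta 1.349, Beta 3.061, Theta 1.808.
Rounding up gives 19, 2, 4, 2 = 27 seats, so the divisor must be adjusted.
With modified divisor 170100: modified quotas Gamma 17.487, Eta 1.255, Beta 2.850, Theta 1.683.
Rounding up: Gamma 18, Eta 2, Beta 3, Theta 2 (total 25).
Gamma receives 18.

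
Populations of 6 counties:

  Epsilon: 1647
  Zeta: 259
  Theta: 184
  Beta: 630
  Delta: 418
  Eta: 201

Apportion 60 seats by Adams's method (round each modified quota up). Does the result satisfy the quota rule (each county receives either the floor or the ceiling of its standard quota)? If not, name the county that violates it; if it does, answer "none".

Standard quotas: Epsilon 29.596, Zeta 4.654, Theta 3.306, Beta 11.321, Delta 7.511, Eta 3.612.
Adams allocation: Epsilon 28, Zeta 5, Theta 4, Beta 11, Delta 8, Eta 4.
Epsilon has quota 29.596 (lower 29, upper 30) but receives 28 — outside the quota interval.

Epsilon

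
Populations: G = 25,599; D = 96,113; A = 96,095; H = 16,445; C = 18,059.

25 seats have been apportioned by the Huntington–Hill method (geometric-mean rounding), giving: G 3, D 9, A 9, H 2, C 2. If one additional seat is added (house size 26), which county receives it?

D

Priority for the next seat is population ÷ (√(s·(s+1))).
Priorities: G 7389.795, D 10131.200, A 10129.302, H 6713.643, C 7372.556.
Highest priority: D.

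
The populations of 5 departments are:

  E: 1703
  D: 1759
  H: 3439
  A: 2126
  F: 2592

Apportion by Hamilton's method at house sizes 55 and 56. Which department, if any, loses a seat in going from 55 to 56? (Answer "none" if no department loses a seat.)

At 55 seats: E 8, D 9, H 16, A 10, F 12.
At 56 seats: E 8, D 8, H 17, A 10, F 13.
D drops from 9 to 8.

D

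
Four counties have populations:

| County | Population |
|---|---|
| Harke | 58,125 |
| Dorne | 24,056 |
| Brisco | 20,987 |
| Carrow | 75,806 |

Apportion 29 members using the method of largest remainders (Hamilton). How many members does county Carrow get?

12

Total 178974; standard divisor 178974/29 ≈ 6171.517.
Standard quotas: Harke 9.4183, Dorne 3.8979, Brisco 3.4006, Carrow 12.2832.
Lower quotas: Harke 9, Dorne 3, Brisco 3, Carrow 12 (sum 27, leaving 2 seats).
Remainders in descending order: Dorne 0.8979, Harke 0.4183, Brisco 0.4006, Carrow 0.2832.
Largest remainders: Dorne, Harke receive the extra seats.
Carrow receives 12.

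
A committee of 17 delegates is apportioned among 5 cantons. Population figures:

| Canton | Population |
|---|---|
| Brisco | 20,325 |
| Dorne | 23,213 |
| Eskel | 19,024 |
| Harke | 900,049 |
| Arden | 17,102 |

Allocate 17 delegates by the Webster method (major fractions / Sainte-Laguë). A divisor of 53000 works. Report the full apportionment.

With modified divisor 53000: modified quotas Brisco 0.383, Dorne 0.438, Eskel 0.359, Harke 16.982, Arden 0.323.
Rounding to the nearest integer: Brisco 0, Dorne 0, Eskel 0, Harke 17, Arden 0 (total 17).

Brisco 0, Dorne 0, Eskel 0, Harke 17, Arden 0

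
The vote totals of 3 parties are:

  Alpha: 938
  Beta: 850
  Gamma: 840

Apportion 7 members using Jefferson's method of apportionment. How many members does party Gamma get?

2

Standard divisor 2628/7 ≈ 375.429; standard quotas: Alpha 2.498, Beta 2.264, Gamma 2.237.
Rounding down gives 2, 2, 2 = 6 seats, so the divisor must be adjusted.
With modified divisor 300: modified quotas Alpha 3.127, Beta 2.833, Gamma 2.800.
Rounding down: Alpha 3, Beta 2, Gamma 2 (total 7).
Gamma receives 2.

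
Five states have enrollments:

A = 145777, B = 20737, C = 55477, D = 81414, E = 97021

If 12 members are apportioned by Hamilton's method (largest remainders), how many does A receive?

Standard divisor: 400426 ÷ 12 ≈ 33368.833.
Standard quotas: A 4.3687, B 0.6214, C 1.6625, D 2.4398, E 2.9075.
Lower quotas: A 4, B 0, C 1, D 2, E 2 (sum 9, leaving 3 seats).
Remainders in descending order: E 0.9075, C 0.6625, B 0.6214, D 0.4398, A 0.3687.
The surplus seats go to E, C, B.
A receives 4.

4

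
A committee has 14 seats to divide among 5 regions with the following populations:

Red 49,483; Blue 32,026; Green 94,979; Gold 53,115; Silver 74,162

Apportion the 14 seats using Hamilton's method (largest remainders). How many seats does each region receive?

Red 2, Blue 2, Green 4, Gold 3, Silver 3

The standard divisor is 303765/14 ≈ 21697.5.
Standard quotas: Red 2.2806, Blue 1.4760, Green 4.3774, Gold 2.4480, Silver 3.4180.
Lower quotas: Red 2, Blue 1, Green 4, Gold 2, Silver 3 (sum 12, leaving 2 seats).
Remainders in descending order: Blue 0.4760, Gold 0.4480, Silver 0.4180, Green 0.3774, Red 0.2806.
The surplus seats go to Blue, Gold.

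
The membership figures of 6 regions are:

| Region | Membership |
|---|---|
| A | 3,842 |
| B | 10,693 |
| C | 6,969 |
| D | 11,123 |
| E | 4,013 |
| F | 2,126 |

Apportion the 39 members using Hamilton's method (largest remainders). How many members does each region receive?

A 4, B 11, C 7, D 11, E 4, F 2

Total 38766; standard divisor 38766/39 = 994.
Standard quotas: A 3.8652, B 10.7575, C 7.0111, D 11.1901, E 4.0372, F 2.1388.
Lower quotas: A 3, B 10, C 7, D 11, E 4, F 2 (sum 37, leaving 2 seats).
Remainders in descending order: A 0.8652, B 0.7575, D 0.1901, F 0.1388, E 0.0372, C 0.0111.
The surplus seats go to A, B.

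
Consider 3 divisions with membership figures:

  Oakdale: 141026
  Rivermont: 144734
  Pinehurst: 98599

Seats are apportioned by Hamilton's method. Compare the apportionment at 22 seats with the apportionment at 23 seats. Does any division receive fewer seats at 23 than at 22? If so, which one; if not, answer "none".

At 22 seats: Oakdale 8, Rivermont 8, Pinehurst 6.
At 23 seats: Oakdale 8, Rivermont 9, Pinehurst 6.
No division's allocation decreased.

none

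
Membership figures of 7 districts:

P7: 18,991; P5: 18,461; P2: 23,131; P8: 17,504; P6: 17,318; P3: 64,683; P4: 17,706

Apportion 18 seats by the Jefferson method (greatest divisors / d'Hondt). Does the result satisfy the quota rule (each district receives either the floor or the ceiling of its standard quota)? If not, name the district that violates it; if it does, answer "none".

none

Standard quotas: P7 1.923, P5 1.869, P2 2.342, P8 1.772, P6 1.753, P3 6.549, P4 1.793.
Jefferson allocation: P7 2, P5 2, P2 2, P8 2, P6 1, P3 7, P4 2.
Every allocation lies between the lower and upper quota.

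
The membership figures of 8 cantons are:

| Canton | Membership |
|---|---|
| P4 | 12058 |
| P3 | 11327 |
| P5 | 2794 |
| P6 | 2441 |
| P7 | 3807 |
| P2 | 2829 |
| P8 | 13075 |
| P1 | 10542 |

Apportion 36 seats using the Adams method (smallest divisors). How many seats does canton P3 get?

7

Standard divisor 58873/36 ≈ 1635.361; standard quotas: P4 7.373, P3 6.926, P5 1.708, P6 1.493, P7 2.328, P2 1.730, P8 7.995, P1 6.446.
Rounding up gives 8, 7, 2, 2, 3, 2, 8, 7 = 39 seats, so the divisor must be adjusted.
With modified divisor 1880: modified quotas P4 6.414, P3 6.025, P5 1.486, P6 1.298, P7 2.025, P2 1.505, P8 6.955, P1 5.607.
Rounding up: P4 7, P3 7, P5 2, P6 2, P7 3, P2 2, P8 7, P1 6 (total 36).
P3 receives 7.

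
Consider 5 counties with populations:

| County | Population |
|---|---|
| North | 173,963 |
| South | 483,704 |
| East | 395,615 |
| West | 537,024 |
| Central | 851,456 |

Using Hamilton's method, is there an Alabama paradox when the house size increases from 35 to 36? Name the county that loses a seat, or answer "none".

At 35 seats: North 2, South 7, East 6, West 8, Central 12.
At 36 seats: North 3, South 7, East 6, West 8, Central 12.
No county's allocation decreased.

none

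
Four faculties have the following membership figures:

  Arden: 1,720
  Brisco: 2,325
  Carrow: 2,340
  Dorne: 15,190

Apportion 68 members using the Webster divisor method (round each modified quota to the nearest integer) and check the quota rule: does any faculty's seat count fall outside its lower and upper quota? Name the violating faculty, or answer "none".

Dorne

Standard quotas: Arden 5.421, Brisco 7.328, Carrow 7.375, Dorne 47.876.
Webster allocation: Arden 5, Brisco 7, Carrow 7, Dorne 49.
Dorne has quota 47.876 (lower 47, upper 48) but receives 49 — outside the quota interval.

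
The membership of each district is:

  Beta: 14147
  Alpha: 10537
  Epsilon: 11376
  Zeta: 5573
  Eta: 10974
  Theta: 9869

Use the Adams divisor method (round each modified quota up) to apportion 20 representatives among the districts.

Standard divisor 62476/20 ≈ 3123.8; standard quotas: Beta 4.529, Alpha 3.373, Epsilon 3.642, Zeta 1.784, Eta 3.513, Theta 3.159.
Rounding up gives 5, 4, 4, 2, 4, 4 = 23 seats, so the divisor must be adjusted.
With modified divisor 3600: modified quotas Beta 3.930, Alpha 2.927, Epsilon 3.160, Zeta 1.548, Eta 3.048, Theta 2.741.
Rounding up: Beta 4, Alpha 3, Epsilon 4, Zeta 2, Eta 4, Theta 3 (total 20).

Beta 4, Alpha 3, Epsilon 4, Zeta 2, Eta 4, Theta 3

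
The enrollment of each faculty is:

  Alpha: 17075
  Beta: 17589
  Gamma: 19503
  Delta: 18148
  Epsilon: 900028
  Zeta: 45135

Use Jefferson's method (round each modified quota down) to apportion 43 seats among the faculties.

Alpha: 0, Beta: 0, Gamma: 0, Delta: 0, Epsilon: 41, Zeta: 2

Standard divisor 1017478/43 ≈ 23662.279; standard quotas: Alpha 0.722, Beta 0.743, Gamma 0.824, Delta 0.767, Epsilon 38.036, Zeta 1.907.
Rounding down gives 0, 0, 0, 0, 38, 1 = 39 seats, so the divisor must be adjusted.
With modified divisor 21700: modified quotas Alpha 0.787, Beta 0.811, Gamma 0.899, Delta 0.836, Epsilon 41.476, Zeta 2.080.
Rounding down: Alpha 0, Beta 0, Gamma 0, Delta 0, Epsilon 41, Zeta 2 (total 43).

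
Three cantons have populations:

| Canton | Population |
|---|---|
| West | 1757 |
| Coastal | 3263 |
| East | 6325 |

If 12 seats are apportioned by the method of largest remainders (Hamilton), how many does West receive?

Total 11345; standard divisor 11345/12 ≈ 945.417.
Standard quotas: West 1.8584, Coastal 3.4514, East 6.6902.
Lower quotas: West 1, Coastal 3, East 6 (sum 10, leaving 2 seats).
Remainders in descending order: West 0.8584, East 0.6902, Coastal 0.4514.
Largest remainders: West, East receive the extra seats.
West receives 2.

2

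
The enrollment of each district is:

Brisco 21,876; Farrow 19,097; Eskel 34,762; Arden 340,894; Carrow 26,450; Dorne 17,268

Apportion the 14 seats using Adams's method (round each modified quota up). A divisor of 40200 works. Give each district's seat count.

With modified divisor 40200: modified quotas Brisco 0.544, Farrow 0.475, Eskel 0.865, Arden 8.480, Carrow 0.658, Dorne 0.430.
Rounding up: Brisco 1, Farrow 1, Eskel 1, Arden 9, Carrow 1, Dorne 1 (total 14).

Brisco 1; Farrow 1; Eskel 1; Arden 9; Carrow 1; Dorne 1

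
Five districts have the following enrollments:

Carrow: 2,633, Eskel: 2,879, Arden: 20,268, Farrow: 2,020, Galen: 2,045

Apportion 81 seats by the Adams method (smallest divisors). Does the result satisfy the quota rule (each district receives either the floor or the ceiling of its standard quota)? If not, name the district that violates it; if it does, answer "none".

Standard quotas: Carrow 7.146, Eskel 7.814, Arden 55.008, Farrow 5.482, Galen 5.550.
Adams allocation: Carrow 7, Eskel 8, Arden 54, Farrow 6, Galen 6.
Arden has quota 55.008 (lower 55, upper 56) but receives 54 — outside the quota interval.

Arden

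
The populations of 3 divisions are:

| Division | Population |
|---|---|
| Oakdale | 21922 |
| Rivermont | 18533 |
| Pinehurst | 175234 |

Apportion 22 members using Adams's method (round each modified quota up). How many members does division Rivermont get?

Standard divisor 215689/22 ≈ 9804.045; standard quotas: Oakdale 2.236, Rivermont 1.890, Pinehurst 17.874.
Rounding up gives 3, 2, 18 = 23 seats, so the divisor must be adjusted.
With modified divisor 10600: modified quotas Oakdale 2.068, Rivermont 1.748, Pinehurst 16.532.
Rounding up: Oakdale 3, Rivermont 2, Pinehurst 17 (total 22).
Rivermont receives 2.

2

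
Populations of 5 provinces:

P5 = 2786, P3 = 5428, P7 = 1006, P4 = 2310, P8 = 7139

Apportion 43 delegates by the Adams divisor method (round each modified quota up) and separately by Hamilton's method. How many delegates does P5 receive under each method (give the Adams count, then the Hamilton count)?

7 and 6

Adams: P5 7, P3 12, P7 3, P4 5, P8 16.
Hamilton: P5 6, P3 13, P7 2, P4 5, P8 17.
P5 gets 7 under Adams and 6 under Hamilton.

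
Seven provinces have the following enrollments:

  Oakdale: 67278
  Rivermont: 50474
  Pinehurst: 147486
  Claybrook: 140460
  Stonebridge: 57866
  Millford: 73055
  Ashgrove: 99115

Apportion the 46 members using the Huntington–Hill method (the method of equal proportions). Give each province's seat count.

Oakdale 5, Rivermont 4, Pinehurst 11, Claybrook 10, Stonebridge 4, Millford 5, Ashgrove 7

With divisor 13727: modified quotas Oakdale 4.901, Rivermont 3.677, Pinehurst 10.744, Claybrook 10.232, Stonebridge 4.215, Millford 5.322, Ashgrove 7.220.
Geometric-mean thresholds: Oakdale √(4·5)=4.472, Rivermont √(3·4)=3.464, Pinehurst √(10·11)=10.488, Claybrook √(10·11)=10.488, Stonebridge √(4·5)=4.472, Millford √(5·6)=5.477, Ashgrove √(7·8)=7.483.
Each quota rounded against its threshold gives Oakdale 5, Rivermont 4, Pinehurst 11, Claybrook 10, Stonebridge 4, Millford 5, Ashgrove 7 (total 46).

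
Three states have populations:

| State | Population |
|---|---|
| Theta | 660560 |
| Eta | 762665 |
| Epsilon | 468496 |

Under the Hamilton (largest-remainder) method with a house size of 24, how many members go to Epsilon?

6

Standard divisor: 1891721 ÷ 24 ≈ 78821.708.
Standard quotas: Theta 8.3804, Eta 9.6758, Epsilon 5.9437.
Lower quotas: Theta 8, Eta 9, Epsilon 5 (sum 22, leaving 2 seats).
Remainders in descending order: Epsilon 0.9437, Eta 0.6758, Theta 0.3804.
The surplus seats go to Epsilon, Eta.
Epsilon receives 6.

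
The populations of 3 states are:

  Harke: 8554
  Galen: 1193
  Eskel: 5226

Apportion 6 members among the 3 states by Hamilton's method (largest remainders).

Total 14973; standard divisor 14973/6 ≈ 2495.5.
Standard quotas: Harke 3.4278, Galen 0.4781, Eskel 2.0942.
Lower quotas: Harke 3, Galen 0, Eskel 2 (sum 5, leaving 1 seat).
Remainders in descending order: Galen 0.4781, Harke 0.4278, Eskel 0.0942.
Largest remainder: Galen receives the extra seat.

Harke 3, Galen 1, Eskel 2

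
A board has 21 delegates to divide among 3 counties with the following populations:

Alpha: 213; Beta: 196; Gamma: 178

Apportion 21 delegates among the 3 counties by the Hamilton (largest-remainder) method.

Total 587; standard divisor 587/21 ≈ 27.952.
Standard quotas: Alpha 7.620, Beta 7.012, Gamma 6.368.
Lower quotas: Alpha 7, Beta 7, Gamma 6 (sum 20, leaving 1 seat).
Remainders in descending order: Alpha 0.620, Gamma 0.368, Beta 0.012.
Largest remainder: Alpha receives the extra seat.

Alpha 8, Beta 7, Gamma 6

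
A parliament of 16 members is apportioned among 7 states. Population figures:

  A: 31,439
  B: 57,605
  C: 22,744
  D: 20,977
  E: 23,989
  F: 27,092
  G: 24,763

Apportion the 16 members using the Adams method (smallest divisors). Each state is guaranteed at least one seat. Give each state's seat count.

A 2, B 4, C 2, D 2, E 2, F 2, G 2

Standard divisor 208609/16 ≈ 13038.062; standard quotas: A 2.411, B 4.418, C 1.744, D 1.609, E 1.840, F 2.078, G 1.899.
Rounding up gives 3, 5, 2, 2, 2, 3, 2 = 19 seats, so the divisor must be adjusted.
With modified divisor 17500: modified quotas A 1.797, B 3.292, C 1.300, D 1.199, E 1.371, F 1.548, G 1.415.
Rounding up: A 2, B 4, C 2, D 2, E 2, F 2, G 2 (total 16).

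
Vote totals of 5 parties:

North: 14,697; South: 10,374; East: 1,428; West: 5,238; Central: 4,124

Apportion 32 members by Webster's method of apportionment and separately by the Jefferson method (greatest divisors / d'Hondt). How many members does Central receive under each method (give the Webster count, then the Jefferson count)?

Webster: North 13, South 9, East 1, West 5, Central 4.
Jefferson: North 14, South 9, East 1, West 5, Central 3.
Central gets 4 under Webster and 3 under Jefferson.

4 and 3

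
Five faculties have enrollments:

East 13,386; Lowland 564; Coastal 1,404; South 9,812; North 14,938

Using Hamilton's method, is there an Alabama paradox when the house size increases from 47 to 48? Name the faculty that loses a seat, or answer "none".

At 47 seats: East 16, Lowland 1, Coastal 2, South 11, North 17.
At 48 seats: East 16, Lowland 0, Coastal 2, South 12, North 18.
Lowland drops from 1 to 0.

Lowland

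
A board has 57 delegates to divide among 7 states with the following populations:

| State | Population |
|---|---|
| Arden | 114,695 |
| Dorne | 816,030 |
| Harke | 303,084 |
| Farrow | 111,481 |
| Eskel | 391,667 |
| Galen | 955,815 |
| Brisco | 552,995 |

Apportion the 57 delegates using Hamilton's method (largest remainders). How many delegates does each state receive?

Arden: 2, Dorne: 14, Harke: 5, Farrow: 2, Eskel: 7, Galen: 17, Brisco: 10

Total 3245767; standard divisor 3245767/57 ≈ 56943.281.
Standard quotas: Arden 2.0142, Dorne 14.3306, Harke 5.3226, Farrow 1.9578, Eskel 6.8782, Galen 16.7854, Brisco 9.7113.
Lower quotas: Arden 2, Dorne 14, Harke 5, Farrow 1, Eskel 6, Galen 16, Brisco 9 (sum 53, leaving 4 seats).
Remainders in descending order: Farrow 0.9578, Eskel 0.8782, Galen 0.7854, Brisco 0.7113, Dorne 0.3306, Harke 0.3226, Arden 0.0142.
Largest remainders: Farrow, Eskel, Galen, Brisco receive the extra seats.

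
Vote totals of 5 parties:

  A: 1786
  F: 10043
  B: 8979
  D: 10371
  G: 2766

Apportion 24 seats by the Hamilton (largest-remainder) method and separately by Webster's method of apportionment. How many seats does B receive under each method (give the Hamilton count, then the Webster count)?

7 and 6

Hamilton: A 1, F 7, B 7, D 7, G 2.
Webster: A 1, F 7, B 6, D 8, G 2.
B gets 7 under Hamilton and 6 under Webster.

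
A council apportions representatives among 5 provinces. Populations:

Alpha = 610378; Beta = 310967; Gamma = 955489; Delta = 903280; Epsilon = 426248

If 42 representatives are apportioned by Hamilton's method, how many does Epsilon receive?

Standard divisor: 3206362 ÷ 42 ≈ 76341.952.
Standard quotas: Alpha 7.9953, Beta 4.0733, Gamma 12.5159, Delta 11.8320, Epsilon 5.5834.
Lower quotas: Alpha 7, Beta 4, Gamma 12, Delta 11, Epsilon 5 (sum 39, leaving 3 seats).
Remainders in descending order: Alpha 0.9953, Delta 0.8320, Epsilon 0.5834, Gamma 0.5159, Beta 0.0733.
Largest remainders: Alpha, Delta, Epsilon receive the extra seats.
Epsilon receives 6.

6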